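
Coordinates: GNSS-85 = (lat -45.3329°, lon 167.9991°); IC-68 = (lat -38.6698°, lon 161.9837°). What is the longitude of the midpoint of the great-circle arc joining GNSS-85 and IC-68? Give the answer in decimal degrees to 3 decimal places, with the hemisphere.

164.834°E

Bx = cos φ₂ cos Δλ = 0.776461,  By = cos φ₂ sin Δλ = -0.081820
φₘ = atan2(sin φ₁ + sin φ₂, √((cos φ₁ + Bx)² + By²)) = -42.04052°
λₘ = λ₁ + atan2(By, cos φ₁ + Bx) = 164.83360°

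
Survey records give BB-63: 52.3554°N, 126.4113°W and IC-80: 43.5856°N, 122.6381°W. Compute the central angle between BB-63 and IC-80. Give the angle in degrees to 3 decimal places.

Δφ = -8.7698°,  Δλ = 3.7732°
a = sin²(Δφ/2) + cos φ₁ cos φ₂ sin²(Δλ/2) = 0.006325
c = 2·arcsin(√a) = 0.159228 rad = 9.1231°

9.123°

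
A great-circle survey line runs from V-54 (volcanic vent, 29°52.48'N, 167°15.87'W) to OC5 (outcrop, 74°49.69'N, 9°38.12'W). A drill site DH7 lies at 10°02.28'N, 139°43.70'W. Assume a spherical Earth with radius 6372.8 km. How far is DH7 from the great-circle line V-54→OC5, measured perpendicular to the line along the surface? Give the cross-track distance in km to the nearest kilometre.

3206 km

V-54: φ = +29.87467°, λ = -167.26450°
OC5: φ = +74.82817°, λ = -9.63533°
DH7: φ = +10.03800°, λ = -139.72833°
δ₁₃ = central angle V-54→DH7 = 0.566211 rad  (haversine)
θ₁₃ = bearing V-54→DH7 = 121.938°,  θ₁₂ = bearing V-54→OC5 = 5.939°
dₓₜ = R·arcsin(sin δ₁₃ · sin(θ₁₃ − θ₁₂)) = 6372.8·arcsin(0.53644·sin(115.999°)) = 3206.219 km
|dₓₜ| = 3206.219 km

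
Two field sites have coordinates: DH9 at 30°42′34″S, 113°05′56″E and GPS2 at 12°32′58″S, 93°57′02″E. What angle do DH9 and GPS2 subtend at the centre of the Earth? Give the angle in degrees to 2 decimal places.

25.34°

DH9: φ = -30.70944°, λ = +113.09889°
GPS2: φ = -12.54944°, λ = +93.95056°
Δφ = 18.1600°,  Δλ = -19.1483°
a = sin²(Δφ/2) + cos φ₁ cos φ₂ sin²(Δλ/2) = 0.048121
c = 2·arcsin(√a) = 0.442328 rad = 25.3435°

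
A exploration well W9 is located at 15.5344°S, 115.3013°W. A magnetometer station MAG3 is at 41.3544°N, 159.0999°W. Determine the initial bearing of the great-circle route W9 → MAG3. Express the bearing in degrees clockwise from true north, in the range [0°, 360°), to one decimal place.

326.4°

Δλ = -43.7986°
y = sin Δλ · cos φ₂ = -0.519535
x = cos φ₁ sin φ₂ − sin φ₁ cos φ₂ cos Δλ = 0.781680
θ = atan2(y, x) = -33.6096° → 326.3904° (mod 360°)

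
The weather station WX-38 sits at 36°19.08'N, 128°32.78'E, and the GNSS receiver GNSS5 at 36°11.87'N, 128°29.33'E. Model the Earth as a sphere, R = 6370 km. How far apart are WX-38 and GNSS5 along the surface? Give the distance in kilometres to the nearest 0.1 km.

WX-38: φ = +36.31800°, λ = +128.54633°
GNSS5: φ = +36.19783°, λ = +128.48883°
Δφ = -0.1202°,  Δλ = -0.0575°
a = sin²(Δφ/2) + cos φ₁ cos φ₂ sin²(Δλ/2) = 0.000001
c = 2·arcsin(√a) = 0.002248 rad = 0.1288°
d = R·c = 6370 × 0.002248 = 14.3 km

14.3 km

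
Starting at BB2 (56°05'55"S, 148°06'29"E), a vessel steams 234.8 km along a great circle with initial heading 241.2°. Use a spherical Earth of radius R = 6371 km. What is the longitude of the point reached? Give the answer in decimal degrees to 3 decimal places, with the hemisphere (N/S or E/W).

BB2: φ = -56.09861°, λ = +148.10806°
δ = d/R = 234.8/6371 = 0.036854 rad
φ₂ = arcsin(sin φ₁ cos δ + cos φ₁ sin δ cos θ)
   = arcsin(-0.83000·0.99932 + 0.55777·0.03685·-0.48175) = -57.07006°
λ₂ = λ₁ + atan2(sin θ sin δ cos φ₁, cos δ − sin φ₁ sin φ₂) = 144.70290°

144.703°E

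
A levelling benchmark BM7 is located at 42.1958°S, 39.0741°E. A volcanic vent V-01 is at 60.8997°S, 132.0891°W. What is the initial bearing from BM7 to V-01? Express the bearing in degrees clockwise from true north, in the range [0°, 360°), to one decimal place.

184.4°

Δλ = -171.1632°
y = sin Δλ · cos φ₂ = -0.074712
x = cos φ₁ sin φ₂ − sin φ₁ cos φ₂ cos Δλ = -0.970116
θ = atan2(y, x) = -175.5962° → 184.4038° (mod 360°)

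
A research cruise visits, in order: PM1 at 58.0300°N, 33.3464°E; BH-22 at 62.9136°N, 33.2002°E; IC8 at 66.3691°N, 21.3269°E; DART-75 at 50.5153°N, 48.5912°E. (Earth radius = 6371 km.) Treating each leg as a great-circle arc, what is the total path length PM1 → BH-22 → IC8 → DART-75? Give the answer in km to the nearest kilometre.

3559 km

PM1→BH-22: c = 0.085244 rad, d = 543.09 km
BH-22→IC8: c = 0.107038 rad, d = 681.94 km
IC8→DART-75: c = 0.366339 rad, d = 2333.95 km
Total = 543.09 + 681.94 + 2333.95 = 3558.97 km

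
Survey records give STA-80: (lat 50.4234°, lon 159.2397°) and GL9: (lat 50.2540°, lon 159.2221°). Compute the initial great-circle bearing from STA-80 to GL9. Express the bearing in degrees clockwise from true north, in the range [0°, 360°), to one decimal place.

Δλ = -0.0176°
y = sin Δλ · cos φ₂ = -0.000196
x = cos φ₁ sin φ₂ − sin φ₁ cos φ₂ cos Δλ = -0.002957
θ = atan2(y, x) = -176.1994° → 183.8006° (mod 360°)

183.8°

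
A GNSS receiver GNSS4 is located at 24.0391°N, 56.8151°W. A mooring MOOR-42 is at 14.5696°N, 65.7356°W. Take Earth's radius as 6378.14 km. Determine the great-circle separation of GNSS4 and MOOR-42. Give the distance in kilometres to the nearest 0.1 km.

1409.5 km

Δφ = -9.4695°,  Δλ = -8.9205°
a = sin²(Δφ/2) + cos φ₁ cos φ₂ sin²(Δλ/2) = 0.012159
c = 2·arcsin(√a) = 0.220985 rad = 12.6615°
d = R·c = 6378.14 × 0.220985 = 1409.5 km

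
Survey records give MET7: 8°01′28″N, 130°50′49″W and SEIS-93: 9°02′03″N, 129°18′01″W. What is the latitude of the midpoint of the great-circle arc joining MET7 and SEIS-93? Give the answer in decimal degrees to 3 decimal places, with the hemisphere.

8.530°N

MET7: φ = +8.02444°, λ = -130.84694°
SEIS-93: φ = +9.03417°, λ = -129.30028°
Bx = cos φ₂ cos Δλ = 0.987235,  By = cos φ₂ sin Δλ = 0.026656
φₘ = atan2(sin φ₁ + sin φ₂, √((cos φ₁ + Bx)² + By²)) = 8.53007°
λₘ = λ₁ + atan2(By, cos φ₁ + Bx) = -130.07463°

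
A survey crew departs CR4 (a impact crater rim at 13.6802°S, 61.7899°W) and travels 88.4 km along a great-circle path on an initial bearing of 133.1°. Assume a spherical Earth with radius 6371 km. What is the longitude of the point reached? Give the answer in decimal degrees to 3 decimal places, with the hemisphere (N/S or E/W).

61.191°W

δ = d/R = 88.4/6371 = 0.013875 rad
φ₂ = arcsin(sin φ₁ cos δ + cos φ₁ sin δ cos θ)
   = arcsin(-0.23650·0.99990 + 0.97163·0.01387·-0.68327) = -14.22268°
λ₂ = λ₁ + atan2(sin θ sin δ cos φ₁, cos δ − sin φ₁ sin φ₂) = -61.19107°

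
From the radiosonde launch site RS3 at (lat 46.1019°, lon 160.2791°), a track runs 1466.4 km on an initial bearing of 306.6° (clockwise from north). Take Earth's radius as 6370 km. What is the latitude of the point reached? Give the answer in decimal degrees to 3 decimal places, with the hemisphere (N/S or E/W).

δ = d/R = 1466.4/6370 = 0.230204 rad
φ₂ = arcsin(sin φ₁ cos δ + cos φ₁ sin δ cos θ)
   = arcsin(0.72057·0.97362 + 0.69338·0.22818·0.59622) = 52.73991°
λ₂ = λ₁ + atan2(sin θ sin δ cos φ₁, cos δ − sin φ₁ sin φ₂) = 142.66730°

52.740°N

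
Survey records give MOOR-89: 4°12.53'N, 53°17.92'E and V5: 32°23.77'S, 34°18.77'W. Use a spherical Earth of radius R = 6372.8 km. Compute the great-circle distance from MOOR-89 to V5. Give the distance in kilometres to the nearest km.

10037 km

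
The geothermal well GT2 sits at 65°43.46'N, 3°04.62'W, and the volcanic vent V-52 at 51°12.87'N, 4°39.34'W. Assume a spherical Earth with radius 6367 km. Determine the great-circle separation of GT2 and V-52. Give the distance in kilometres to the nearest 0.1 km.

1614.9 km

GT2: φ = +65.72433°, λ = -3.07700°
V-52: φ = +51.21450°, λ = -4.65567°
Δφ = -14.5098°,  Δλ = -1.5787°
a = sin²(Δφ/2) + cos φ₁ cos φ₂ sin²(Δλ/2) = 0.015997
c = 2·arcsin(√a) = 0.253634 rad = 14.5322°
d = R·c = 6367 × 0.253634 = 1614.9 km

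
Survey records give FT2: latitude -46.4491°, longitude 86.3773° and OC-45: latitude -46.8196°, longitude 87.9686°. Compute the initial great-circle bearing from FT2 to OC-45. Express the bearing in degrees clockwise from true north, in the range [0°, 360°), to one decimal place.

109.3°

Δλ = 1.5913°
y = sin Δλ · cos φ₂ = 0.019003
x = cos φ₁ sin φ₂ − sin φ₁ cos φ₂ cos Δλ = -0.006658
θ = atan2(y, x) = 109.3080° → 109.3080° (mod 360°)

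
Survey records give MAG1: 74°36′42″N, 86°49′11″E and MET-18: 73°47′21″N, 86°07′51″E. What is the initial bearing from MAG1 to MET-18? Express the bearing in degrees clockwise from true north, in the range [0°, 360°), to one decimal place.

193.2°

MAG1: φ = +74.61167°, λ = +86.81972°
MET-18: φ = +73.78917°, λ = +86.13083°
Δλ = -0.6889°
y = sin Δλ · cos φ₂ = -0.003357
x = cos φ₁ sin φ₂ − sin φ₁ cos φ₂ cos Δλ = -0.014335
θ = atan2(y, x) = -166.8220° → 193.1780° (mod 360°)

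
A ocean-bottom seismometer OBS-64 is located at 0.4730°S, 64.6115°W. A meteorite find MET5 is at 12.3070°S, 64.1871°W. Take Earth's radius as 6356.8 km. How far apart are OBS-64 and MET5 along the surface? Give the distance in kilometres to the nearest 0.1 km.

Δφ = -11.8340°,  Δλ = 0.4244°
a = sin²(Δφ/2) + cos φ₁ cos φ₂ sin²(Δλ/2) = 0.010640
c = 2·arcsin(√a) = 0.206673 rad = 11.8415°
d = R·c = 6356.8 × 0.206673 = 1313.8 km

1313.8 km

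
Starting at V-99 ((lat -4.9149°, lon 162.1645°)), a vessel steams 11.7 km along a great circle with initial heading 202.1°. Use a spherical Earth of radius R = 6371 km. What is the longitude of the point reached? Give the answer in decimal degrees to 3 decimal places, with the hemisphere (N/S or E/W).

162.125°E

δ = d/R = 11.7/6371 = 0.001836 rad
φ₂ = arcsin(sin φ₁ cos δ + cos φ₁ sin δ cos θ)
   = arcsin(-0.08568·1.00000 + 0.99632·0.00184·-0.92653) = -5.01239°
λ₂ = λ₁ + atan2(sin θ sin δ cos φ₁, cos δ − sin φ₁ sin φ₂) = 162.12476°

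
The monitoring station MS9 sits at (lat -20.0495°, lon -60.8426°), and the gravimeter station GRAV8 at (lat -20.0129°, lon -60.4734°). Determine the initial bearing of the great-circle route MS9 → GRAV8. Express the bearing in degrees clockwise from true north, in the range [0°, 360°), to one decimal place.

Δλ = 0.3692°
y = sin Δλ · cos φ₂ = 0.006055
x = cos φ₁ sin φ₂ − sin φ₁ cos φ₂ cos Δλ = 0.000632
θ = atan2(y, x) = 84.0399° → 84.0399° (mod 360°)

84.0°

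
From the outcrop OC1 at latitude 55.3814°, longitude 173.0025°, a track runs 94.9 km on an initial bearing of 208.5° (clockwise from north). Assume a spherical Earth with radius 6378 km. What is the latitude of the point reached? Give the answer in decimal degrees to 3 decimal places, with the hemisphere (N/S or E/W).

54.630°N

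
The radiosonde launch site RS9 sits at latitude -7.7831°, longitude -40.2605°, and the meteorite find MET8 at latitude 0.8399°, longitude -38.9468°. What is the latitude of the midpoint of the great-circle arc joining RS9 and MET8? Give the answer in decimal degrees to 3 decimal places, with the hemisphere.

Bx = cos φ₂ cos Δλ = 0.999630,  By = cos φ₂ sin Δλ = 0.022924
φₘ = atan2(sin φ₁ + sin φ₂, √((cos φ₁ + Bx)² + By²)) = -3.47183°
λₘ = λ₁ + atan2(By, cos φ₁ + Bx) = -39.60065°

3.472°S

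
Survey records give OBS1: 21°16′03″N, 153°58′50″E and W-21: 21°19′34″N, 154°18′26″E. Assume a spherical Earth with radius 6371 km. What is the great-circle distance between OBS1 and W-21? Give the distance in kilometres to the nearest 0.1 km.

OBS1: φ = +21.26750°, λ = +153.98056°
W-21: φ = +21.32611°, λ = +154.30722°
Δφ = 0.0586°,  Δλ = 0.3267°
a = sin²(Δφ/2) + cos φ₁ cos φ₂ sin²(Δλ/2) = 0.000007
c = 2·arcsin(√a) = 0.005410 rad = 0.3100°
d = R·c = 6371 × 0.005410 = 34.5 km

34.5 km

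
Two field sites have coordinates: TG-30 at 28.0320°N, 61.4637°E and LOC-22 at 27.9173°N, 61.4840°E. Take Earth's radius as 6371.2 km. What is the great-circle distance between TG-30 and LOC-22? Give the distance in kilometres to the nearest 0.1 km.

12.9 km

Δφ = -0.1147°,  Δλ = 0.0203°
a = sin²(Δφ/2) + cos φ₁ cos φ₂ sin²(Δλ/2) = 0.000001
c = 2·arcsin(√a) = 0.002026 rad = 0.1161°
d = R·c = 6371.2 × 0.002026 = 12.9 km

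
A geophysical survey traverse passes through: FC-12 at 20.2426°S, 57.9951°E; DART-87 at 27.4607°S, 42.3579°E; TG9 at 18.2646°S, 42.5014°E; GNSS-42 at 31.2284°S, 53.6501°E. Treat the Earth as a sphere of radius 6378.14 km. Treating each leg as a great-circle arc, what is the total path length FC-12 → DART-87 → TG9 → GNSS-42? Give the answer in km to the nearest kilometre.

4633 km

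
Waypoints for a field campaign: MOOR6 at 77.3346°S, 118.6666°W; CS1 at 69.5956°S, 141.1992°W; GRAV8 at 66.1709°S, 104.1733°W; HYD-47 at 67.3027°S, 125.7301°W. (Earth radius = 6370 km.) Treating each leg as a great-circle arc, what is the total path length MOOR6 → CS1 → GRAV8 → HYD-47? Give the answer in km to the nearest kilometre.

3622 km

MOOR6→CS1: c = 0.173096 rad, d = 1102.62 km
CS1→GRAV8: c = 0.246336 rad, d = 1569.16 km
GRAV8→HYD-47: c = 0.149129 rad, d = 949.95 km
Total = 1102.62 + 1569.16 + 949.95 = 3621.73 km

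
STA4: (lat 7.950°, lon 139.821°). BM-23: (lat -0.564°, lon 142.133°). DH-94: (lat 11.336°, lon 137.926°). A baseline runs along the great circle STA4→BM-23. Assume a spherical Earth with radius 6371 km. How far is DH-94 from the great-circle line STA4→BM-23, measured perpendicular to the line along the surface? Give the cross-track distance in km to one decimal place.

δ₁₃ = central angle STA4→DH-94 = 0.067493 rad  (haversine)
θ₁₃ = bearing STA4→DH-94 = 331.265°,  θ₁₂ = bearing STA4→BM-23 = 164.748°
dₓₜ = R·arcsin(sin δ₁₃ · sin(θ₁₃ − θ₁₂)) = 6371·arcsin(0.06744·sin(166.518°)) = 100.180 km
|dₓₜ| = 100.180 km

100.2 km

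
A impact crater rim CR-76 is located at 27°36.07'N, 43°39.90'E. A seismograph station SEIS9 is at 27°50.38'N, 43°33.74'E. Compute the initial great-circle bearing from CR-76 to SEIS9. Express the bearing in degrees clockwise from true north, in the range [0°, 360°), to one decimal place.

CR-76: φ = +27.60117°, λ = +43.66500°
SEIS9: φ = +27.83967°, λ = +43.56233°
Δλ = -0.1027°
y = sin Δλ · cos φ₂ = -0.001584
x = cos φ₁ sin φ₂ − sin φ₁ cos φ₂ cos Δλ = 0.004163
θ = atan2(y, x) = -20.8361° → 339.1639° (mod 360°)

339.2°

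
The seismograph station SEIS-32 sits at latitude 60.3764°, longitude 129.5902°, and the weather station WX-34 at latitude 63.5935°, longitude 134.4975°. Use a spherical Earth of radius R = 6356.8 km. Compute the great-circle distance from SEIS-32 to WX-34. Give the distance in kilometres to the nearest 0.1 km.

438.8 km

Δφ = 3.2171°,  Δλ = 4.9073°
a = sin²(Δφ/2) + cos φ₁ cos φ₂ sin²(Δλ/2) = 0.001191
c = 2·arcsin(√a) = 0.069032 rad = 3.9552°
d = R·c = 6356.8 × 0.069032 = 438.8 km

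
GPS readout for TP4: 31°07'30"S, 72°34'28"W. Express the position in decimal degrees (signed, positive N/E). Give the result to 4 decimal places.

-31.1250°, -72.5744°

lat: 31.1250° S → -31.1250°
lon: 72.5744° W → -72.5744°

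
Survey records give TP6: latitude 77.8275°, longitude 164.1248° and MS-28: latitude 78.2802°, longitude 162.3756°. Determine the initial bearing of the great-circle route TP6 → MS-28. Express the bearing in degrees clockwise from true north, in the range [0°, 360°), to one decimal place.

322.2°

Δλ = -1.7492°
y = sin Δλ · cos φ₂ = -0.006200
x = cos φ₁ sin φ₂ − sin φ₁ cos φ₂ cos Δλ = 0.007994
θ = atan2(y, x) = -37.7995° → 322.2005° (mod 360°)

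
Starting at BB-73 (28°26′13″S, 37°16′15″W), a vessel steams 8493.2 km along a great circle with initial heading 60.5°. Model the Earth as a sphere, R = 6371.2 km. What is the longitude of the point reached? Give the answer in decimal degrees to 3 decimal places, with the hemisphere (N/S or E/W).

BB-73: φ = -28.43694°, λ = -37.27083°
δ = d/R = 8493.2/6371.2 = 1.333061 rad
φ₂ = arcsin(sin φ₁ cos δ + cos φ₁ sin δ cos θ)
   = arcsin(-0.47619·0.23550 + 0.87934·0.97187·0.49242) = 17.98004°
λ₂ = λ₁ + atan2(sin θ sin δ cos φ₁, cos δ − sin φ₁ sin φ₂) = 25.51534°

25.515°E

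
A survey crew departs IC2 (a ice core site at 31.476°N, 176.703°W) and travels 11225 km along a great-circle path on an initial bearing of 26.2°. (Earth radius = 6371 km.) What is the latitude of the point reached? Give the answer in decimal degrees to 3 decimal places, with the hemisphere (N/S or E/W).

δ = d/R = 11225/6371 = 1.761890 rad
φ₂ = arcsin(sin φ₁ cos δ + cos φ₁ sin δ cos θ)
   = arcsin(0.52214·-0.18993 + 0.85286·0.98180·0.89726) = 40.70267°
λ₂ = λ₁ + atan2(sin θ sin δ cos φ₁, cos δ − sin φ₁ sin φ₂) = -31.57749°

40.703°N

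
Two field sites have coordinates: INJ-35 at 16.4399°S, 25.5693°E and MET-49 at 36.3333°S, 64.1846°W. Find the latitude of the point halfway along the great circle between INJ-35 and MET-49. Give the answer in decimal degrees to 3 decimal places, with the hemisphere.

34.896°S

Bx = cos φ₂ cos Δλ = 0.003460,  By = cos φ₂ sin Δλ = -0.805577
φₘ = atan2(sin φ₁ + sin φ₂, √((cos φ₁ + Bx)² + By²)) = -34.89559°
λₘ = λ₁ + atan2(By, cos φ₁ + Bx) = -14.35651°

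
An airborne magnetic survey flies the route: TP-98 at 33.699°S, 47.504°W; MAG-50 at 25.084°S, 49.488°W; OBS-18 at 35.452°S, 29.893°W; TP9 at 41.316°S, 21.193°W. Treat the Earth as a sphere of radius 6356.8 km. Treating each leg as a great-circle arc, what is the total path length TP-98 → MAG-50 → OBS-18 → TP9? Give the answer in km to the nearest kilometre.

TP-98→MAG-50: c = 0.153346 rad, d = 974.79 km
MAG-50→OBS-18: c = 0.345385 rad, d = 2195.54 km
OBS-18→TP9: c = 0.156830 rad, d = 996.93 km
Total = 974.79 + 2195.54 + 996.93 = 4167.27 km

4167 km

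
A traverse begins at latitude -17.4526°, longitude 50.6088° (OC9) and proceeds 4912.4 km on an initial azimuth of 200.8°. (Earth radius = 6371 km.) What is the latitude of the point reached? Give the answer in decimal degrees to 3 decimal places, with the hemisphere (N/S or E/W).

56.780°S

δ = d/R = 4912.4/6371 = 0.771056 rad
φ₂ = arcsin(sin φ₁ cos δ + cos φ₁ sin δ cos θ)
   = arcsin(-0.29992·0.71717 + 0.95397·0.69689·-0.93483) = -56.78031°
λ₂ = λ₁ + atan2(sin θ sin δ cos φ₁, cos δ − sin φ₁ sin φ₂) = 23.75512°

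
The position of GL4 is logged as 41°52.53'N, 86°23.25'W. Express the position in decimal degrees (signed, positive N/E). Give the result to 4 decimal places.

+41.8755°, -86.3875°

lat: 41.8755° N → +41.8755°
lon: 86.3875° W → -86.3875°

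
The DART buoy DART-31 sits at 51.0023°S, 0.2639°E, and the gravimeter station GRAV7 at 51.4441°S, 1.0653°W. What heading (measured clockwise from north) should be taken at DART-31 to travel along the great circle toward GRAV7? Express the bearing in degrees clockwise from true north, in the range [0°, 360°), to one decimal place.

241.5°

Δλ = -1.3292°
y = sin Δλ · cos φ₂ = -0.014458
x = cos φ₁ sin φ₂ − sin φ₁ cos φ₂ cos Δλ = -0.007841
θ = atan2(y, x) = -118.4726° → 241.5274° (mod 360°)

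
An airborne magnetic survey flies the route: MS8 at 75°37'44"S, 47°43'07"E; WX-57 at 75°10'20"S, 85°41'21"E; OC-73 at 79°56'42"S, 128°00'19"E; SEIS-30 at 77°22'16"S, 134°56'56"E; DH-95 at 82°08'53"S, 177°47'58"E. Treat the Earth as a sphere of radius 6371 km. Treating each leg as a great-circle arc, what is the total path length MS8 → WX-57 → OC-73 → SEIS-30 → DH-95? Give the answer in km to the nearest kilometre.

MS8: φ = -75.62889°, λ = +47.71861°
WX-57: φ = -75.17222°, λ = +85.68917°
OC-73: φ = -79.94500°, λ = +128.00528°
SEIS-30: φ = -77.37111°, λ = +134.94889°
DH-95: φ = -82.14806°, λ = +177.79944°
MS8→WX-57: c = 0.164361 rad, d = 1047.14 km
WX-57→OC-73: c = 0.174056 rad, d = 1108.91 km
OC-73→SEIS-30: c = 0.050776 rad, d = 323.49 km
SEIS-30→DH-95: c = 0.151436 rad, d = 964.80 km
Total = 1047.14 + 1108.91 + 323.49 + 964.80 = 3444.35 km

3444 km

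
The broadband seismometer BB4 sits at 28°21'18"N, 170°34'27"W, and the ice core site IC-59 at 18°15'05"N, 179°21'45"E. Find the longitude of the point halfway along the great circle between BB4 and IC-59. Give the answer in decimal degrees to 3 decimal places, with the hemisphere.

BB4: φ = +28.35500°, λ = -170.57417°
IC-59: φ = +18.25139°, λ = +179.36250°
Bx = cos φ₂ cos Δλ = 0.935081,  By = cos φ₂ sin Δλ = -0.165946
φₘ = atan2(sin φ₁ + sin φ₂, √((cos φ₁ + Bx)² + By²)) = 23.38356°
λₘ = λ₁ + atan2(By, cos φ₁ + Bx) = -175.79792°

175.798°W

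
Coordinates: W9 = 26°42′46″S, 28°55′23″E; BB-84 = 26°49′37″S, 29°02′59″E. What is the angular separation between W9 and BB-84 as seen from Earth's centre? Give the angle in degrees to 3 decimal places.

0.161°

W9: φ = -26.71278°, λ = +28.92306°
BB-84: φ = -26.82694°, λ = +29.04972°
Δφ = -0.1142°,  Δλ = 0.1267°
a = sin²(Δφ/2) + cos φ₁ cos φ₂ sin²(Δλ/2) = 0.000002
c = 2·arcsin(√a) = 0.002805 rad = 0.1607°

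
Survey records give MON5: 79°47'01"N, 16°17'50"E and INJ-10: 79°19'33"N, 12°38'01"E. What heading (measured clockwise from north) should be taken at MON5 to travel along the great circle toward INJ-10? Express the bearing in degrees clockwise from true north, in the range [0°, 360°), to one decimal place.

MON5: φ = +79.78361°, λ = +16.29722°
INJ-10: φ = +79.32583°, λ = +12.63361°
Δλ = -3.6636°
y = sin Δλ · cos φ₂ = -0.011836
x = cos φ₁ sin φ₂ − sin φ₁ cos φ₂ cos Δλ = -0.007617
θ = atan2(y, x) = -122.7646° → 237.2354° (mod 360°)

237.2°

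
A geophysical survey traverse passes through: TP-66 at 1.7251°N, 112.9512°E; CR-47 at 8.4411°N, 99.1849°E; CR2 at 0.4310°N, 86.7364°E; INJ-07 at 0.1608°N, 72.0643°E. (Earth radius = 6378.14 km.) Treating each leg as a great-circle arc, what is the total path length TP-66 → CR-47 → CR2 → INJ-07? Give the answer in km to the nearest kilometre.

TP-66→CR-47: c = 0.266356 rad, d = 1698.86 km
CR-47→CR2: c = 0.257660 rad, d = 1643.39 km
CR2→INJ-07: c = 0.256116 rad, d = 1633.54 km
Total = 1698.86 + 1643.39 + 1633.54 = 4975.79 km

4976 km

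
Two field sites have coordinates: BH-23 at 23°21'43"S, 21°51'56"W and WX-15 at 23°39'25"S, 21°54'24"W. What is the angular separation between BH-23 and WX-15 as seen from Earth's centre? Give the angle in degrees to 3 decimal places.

0.297°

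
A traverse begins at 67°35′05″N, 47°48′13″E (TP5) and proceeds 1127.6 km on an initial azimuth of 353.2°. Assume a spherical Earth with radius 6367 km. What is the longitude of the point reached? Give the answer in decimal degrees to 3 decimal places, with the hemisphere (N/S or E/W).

42.227°E

TP5: φ = +67.58472°, λ = +47.80361°
δ = d/R = 1127.6/6367 = 0.177101 rad
φ₂ = arcsin(sin φ₁ cos δ + cos φ₁ sin δ cos θ)
   = arcsin(0.92444·0.98436 + 0.38132·0.17618·0.99297) = 77.60506°
λ₂ = λ₁ + atan2(sin θ sin δ cos φ₁, cos δ − sin φ₁ sin φ₂) = 42.22670°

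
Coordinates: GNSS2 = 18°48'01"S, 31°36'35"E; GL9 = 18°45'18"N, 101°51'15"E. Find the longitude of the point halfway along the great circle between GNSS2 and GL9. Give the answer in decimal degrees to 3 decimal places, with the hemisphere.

66.737°E

GNSS2: φ = -18.80028°, λ = +31.60972°
GL9: φ = +18.75500°, λ = +101.85417°
Bx = cos φ₂ cos Δλ = 0.320060,  By = cos φ₂ sin Δλ = 0.891170
φₘ = atan2(sin φ₁ + sin φ₂, √((cos φ₁ + Bx)² + By²)) = -0.02768°
λₘ = λ₁ + atan2(By, cos φ₁ + Bx) = 66.73736°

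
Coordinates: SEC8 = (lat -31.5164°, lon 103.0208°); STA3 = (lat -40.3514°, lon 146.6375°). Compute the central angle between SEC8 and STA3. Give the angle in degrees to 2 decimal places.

Δφ = -8.8350°,  Δλ = 43.6167°
a = sin²(Δφ/2) + cos φ₁ cos φ₂ sin²(Δλ/2) = 0.095597
c = 2·arcsin(√a) = 0.628677 rad = 36.0205°

36.02°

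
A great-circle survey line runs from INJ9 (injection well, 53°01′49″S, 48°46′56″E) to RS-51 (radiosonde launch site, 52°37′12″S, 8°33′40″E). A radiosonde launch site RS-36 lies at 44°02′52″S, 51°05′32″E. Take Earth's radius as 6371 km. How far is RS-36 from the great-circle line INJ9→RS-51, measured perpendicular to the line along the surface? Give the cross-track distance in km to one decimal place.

910.7 km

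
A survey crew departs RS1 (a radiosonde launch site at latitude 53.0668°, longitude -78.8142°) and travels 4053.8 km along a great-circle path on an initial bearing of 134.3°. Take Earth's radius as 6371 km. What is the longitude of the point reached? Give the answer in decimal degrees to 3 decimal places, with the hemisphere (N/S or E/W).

δ = d/R = 4053.8/6371 = 0.636289 rad
φ₂ = arcsin(sin φ₁ cos δ + cos φ₁ sin δ cos θ)
   = arcsin(0.79934·0.80431 + 0.60088·0.59422·-0.69842) = 23.17491°
λ₂ = λ₁ + atan2(sin θ sin δ cos φ₁, cos δ − sin φ₁ sin φ₂) = -51.25893°

51.259°W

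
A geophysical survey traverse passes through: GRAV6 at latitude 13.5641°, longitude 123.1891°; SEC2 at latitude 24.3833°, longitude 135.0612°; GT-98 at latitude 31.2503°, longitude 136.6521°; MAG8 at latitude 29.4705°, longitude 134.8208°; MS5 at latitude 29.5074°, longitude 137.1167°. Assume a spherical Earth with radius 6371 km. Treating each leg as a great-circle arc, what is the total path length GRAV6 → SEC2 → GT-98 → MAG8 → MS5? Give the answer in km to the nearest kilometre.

2998 km

GRAV6→SEC2: c = 0.271815 rad, d = 1731.74 km
SEC2→GT-98: c = 0.122336 rad, d = 779.41 km
GT-98→MAG8: c = 0.041538 rad, d = 264.64 km
MAG8→MS5: c = 0.034885 rad, d = 222.25 km
Total = 1731.74 + 779.41 + 264.64 + 222.25 = 2998.03 km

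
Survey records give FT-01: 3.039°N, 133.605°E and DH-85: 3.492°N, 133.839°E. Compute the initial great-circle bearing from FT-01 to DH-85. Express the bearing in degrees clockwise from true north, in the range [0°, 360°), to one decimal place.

27.3°

Δλ = 0.2340°
y = sin Δλ · cos φ₂ = 0.004076
x = cos φ₁ sin φ₂ − sin φ₁ cos φ₂ cos Δλ = 0.007907
θ = atan2(y, x) = 27.2744° → 27.2744° (mod 360°)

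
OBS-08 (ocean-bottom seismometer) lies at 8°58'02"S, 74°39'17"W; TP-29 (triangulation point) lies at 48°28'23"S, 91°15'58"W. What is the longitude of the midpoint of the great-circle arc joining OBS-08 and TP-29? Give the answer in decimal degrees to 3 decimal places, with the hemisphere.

OBS-08: φ = -8.96722°, λ = -74.65472°
TP-29: φ = -48.47306°, λ = -91.26611°
Bx = cos φ₂ cos Δλ = 0.635304,  By = cos φ₂ sin Δλ = -0.189530
φₘ = atan2(sin φ₁ + sin φ₂, √((cos φ₁ + Bx)² + By²)) = -28.96543°
λₘ = λ₁ + atan2(By, cos φ₁ + Bx) = -81.31508°

81.315°W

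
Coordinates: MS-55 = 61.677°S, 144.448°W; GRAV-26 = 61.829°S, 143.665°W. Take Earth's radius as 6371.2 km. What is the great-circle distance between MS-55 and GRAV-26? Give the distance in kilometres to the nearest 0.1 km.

Δφ = -0.1520°,  Δλ = 0.7830°
a = sin²(Δφ/2) + cos φ₁ cos φ₂ sin²(Δλ/2) = 0.000012
c = 2·arcsin(√a) = 0.006991 rad = 0.4005°
d = R·c = 6371.2 × 0.006991 = 44.5 km

44.5 km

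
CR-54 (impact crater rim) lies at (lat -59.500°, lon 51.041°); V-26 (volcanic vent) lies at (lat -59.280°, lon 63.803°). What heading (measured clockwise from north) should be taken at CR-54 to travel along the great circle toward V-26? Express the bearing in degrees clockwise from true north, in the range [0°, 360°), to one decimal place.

Δλ = 12.7620°
y = sin Δλ · cos φ₂ = 0.112846
x = cos φ₁ sin φ₂ − sin φ₁ cos φ₂ cos Δλ = -0.007034
θ = atan2(y, x) = 93.5667° → 93.5667° (mod 360°)

93.6°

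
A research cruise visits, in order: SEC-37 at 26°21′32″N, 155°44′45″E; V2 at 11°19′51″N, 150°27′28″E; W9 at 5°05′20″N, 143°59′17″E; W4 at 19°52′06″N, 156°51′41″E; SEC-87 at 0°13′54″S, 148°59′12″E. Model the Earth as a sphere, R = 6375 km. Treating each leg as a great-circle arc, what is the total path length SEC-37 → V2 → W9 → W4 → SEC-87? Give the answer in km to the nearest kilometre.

7308 km

SEC-37: φ = +26.35889°, λ = +155.74583°
V2: φ = +11.33083°, λ = +150.45778°
W9: φ = +5.08889°, λ = +143.98806°
W4: φ = +19.86833°, λ = +156.86139°
SEC-87: φ = -0.23167°, λ = +148.98667°
SEC-37→V2: c = 0.276343 rad, d = 1761.68 km
V2→W9: c = 0.156031 rad, d = 994.69 km
W9→W4: c = 0.338152 rad, d = 2155.72 km
W4→SEC-87: c = 0.375769 rad, d = 2395.53 km
Total = 1761.68 + 994.69 + 2155.72 + 2395.53 = 7307.63 km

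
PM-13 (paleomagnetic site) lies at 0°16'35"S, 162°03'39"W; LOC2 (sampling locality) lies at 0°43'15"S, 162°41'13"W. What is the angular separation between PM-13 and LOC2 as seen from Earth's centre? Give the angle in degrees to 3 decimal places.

PM-13: φ = -0.27639°, λ = -162.06083°
LOC2: φ = -0.72083°, λ = -162.68694°
Δφ = -0.4444°,  Δλ = -0.6261°
a = sin²(Δφ/2) + cos φ₁ cos φ₂ sin²(Δλ/2) = 0.000045
c = 2·arcsin(√a) = 0.013401 rad = 0.7678°

0.768°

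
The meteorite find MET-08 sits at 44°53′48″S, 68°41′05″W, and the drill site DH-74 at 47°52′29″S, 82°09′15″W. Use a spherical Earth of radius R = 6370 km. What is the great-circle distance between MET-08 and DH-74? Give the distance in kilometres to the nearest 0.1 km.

MET-08: φ = -44.89667°, λ = -68.68472°
DH-74: φ = -47.87472°, λ = -82.15417°
Δφ = -2.9781°,  Δλ = -13.4694°
a = sin²(Δφ/2) + cos φ₁ cos φ₂ sin²(Δλ/2) = 0.007210
c = 2·arcsin(√a) = 0.170027 rad = 9.7418°
d = R·c = 6370 × 0.170027 = 1083.1 km

1083.1 km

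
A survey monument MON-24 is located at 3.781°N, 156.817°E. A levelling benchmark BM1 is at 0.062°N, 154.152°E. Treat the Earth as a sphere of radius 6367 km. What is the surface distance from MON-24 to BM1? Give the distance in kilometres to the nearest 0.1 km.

508.3 km

Δφ = -3.7190°,  Δλ = -2.6650°
a = sin²(Δφ/2) + cos φ₁ cos φ₂ sin²(Δλ/2) = 0.001593
c = 2·arcsin(√a) = 0.079834 rad = 4.5741°
d = R·c = 6367 × 0.079834 = 508.3 km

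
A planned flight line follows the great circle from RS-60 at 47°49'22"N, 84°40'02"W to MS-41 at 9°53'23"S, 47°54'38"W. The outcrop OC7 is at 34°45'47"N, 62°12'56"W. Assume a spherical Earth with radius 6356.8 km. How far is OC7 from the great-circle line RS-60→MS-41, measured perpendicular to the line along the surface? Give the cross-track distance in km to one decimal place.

RS-60: φ = +47.82278°, λ = -84.66722°
MS-41: φ = -9.88972°, λ = -47.91056°
OC7: φ = +34.76306°, λ = -62.21556°
δ₁₃ = central angle RS-60→OC7 = 0.370004 rad  (haversine)
θ₁₃ = bearing RS-60→OC7 = 119.819°,  θ₁₂ = bearing RS-60→MS-41 = 139.906°
dₓₜ = R·arcsin(sin δ₁₃ · sin(θ₁₃ − θ₁₂)) = 6356.8·arcsin(0.36162·sin(-20.087°)) = -791.529 km
|dₓₜ| = 791.529 km

791.5 km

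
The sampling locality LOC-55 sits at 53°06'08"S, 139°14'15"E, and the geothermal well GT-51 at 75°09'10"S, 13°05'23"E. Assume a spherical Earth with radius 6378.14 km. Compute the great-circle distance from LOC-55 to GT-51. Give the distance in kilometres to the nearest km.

5230 km

LOC-55: φ = -53.10222°, λ = +139.23750°
GT-51: φ = -75.15278°, λ = +13.08972°
Δφ = -22.0506°,  Δλ = -126.1478°
a = sin²(Δφ/2) + cos φ₁ cos φ₂ sin²(Δλ/2) = 0.158870
c = 2·arcsin(√a) = 0.819948 rad = 46.9796°
d = R·c = 6378.14 × 0.819948 = 5229.7 km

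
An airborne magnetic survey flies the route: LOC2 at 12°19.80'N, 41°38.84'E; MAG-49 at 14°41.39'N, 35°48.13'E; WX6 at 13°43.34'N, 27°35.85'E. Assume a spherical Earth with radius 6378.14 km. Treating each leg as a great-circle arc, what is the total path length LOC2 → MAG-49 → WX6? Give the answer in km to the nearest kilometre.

LOC2: φ = +12.33000°, λ = +41.64733°
MAG-49: φ = +14.68983°, λ = +35.80217°
WX6: φ = +13.72233°, λ = +27.59750°
LOC2→MAG-49: c = 0.107396 rad, d = 684.98 km
MAG-49→WX6: c = 0.139834 rad, d = 891.88 km
Total = 684.98 + 891.88 = 1576.86 km

1577 km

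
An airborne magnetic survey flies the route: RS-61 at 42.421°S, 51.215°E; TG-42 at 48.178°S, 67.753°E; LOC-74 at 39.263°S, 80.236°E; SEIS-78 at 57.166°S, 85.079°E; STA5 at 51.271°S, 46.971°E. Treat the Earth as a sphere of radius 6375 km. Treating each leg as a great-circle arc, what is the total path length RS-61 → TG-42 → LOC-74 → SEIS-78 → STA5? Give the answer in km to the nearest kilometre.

7399 km

RS-61→TG-42: c = 0.225902 rad, d = 1440.13 km
TG-42→LOC-74: c = 0.220837 rad, d = 1407.84 km
LOC-74→SEIS-78: c = 0.317306 rad, d = 2022.82 km
SEIS-78→STA5: c = 0.396533 rad, d = 2527.90 km
Total = 1440.13 + 1407.84 + 2022.82 + 2527.90 = 7398.68 km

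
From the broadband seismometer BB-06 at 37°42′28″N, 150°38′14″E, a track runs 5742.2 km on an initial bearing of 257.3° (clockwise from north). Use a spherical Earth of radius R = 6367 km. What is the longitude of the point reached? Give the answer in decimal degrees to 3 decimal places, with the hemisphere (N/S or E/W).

BB-06: φ = +37.70778°, λ = +150.63722°
δ = d/R = 5742.2/6367 = 0.901869 rad
φ₂ = arcsin(sin φ₁ cos δ + cos φ₁ sin δ cos θ)
   = arcsin(0.61163·0.62014 + 0.79114·0.78449·-0.21985) = 14.05520°
λ₂ = λ₁ + atan2(sin θ sin δ cos φ₁, cos δ − sin φ₁ sin φ₂) = 98.55319°

98.553°E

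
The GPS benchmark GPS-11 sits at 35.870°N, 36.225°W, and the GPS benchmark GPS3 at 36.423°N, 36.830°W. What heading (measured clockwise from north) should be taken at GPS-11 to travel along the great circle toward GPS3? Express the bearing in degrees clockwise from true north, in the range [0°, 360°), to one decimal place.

Δλ = -0.6050°
y = sin Δλ · cos φ₂ = -0.008496
x = cos φ₁ sin φ₂ − sin φ₁ cos φ₂ cos Δλ = 0.009678
θ = atan2(y, x) = -41.2807° → 318.7193° (mod 360°)

318.7°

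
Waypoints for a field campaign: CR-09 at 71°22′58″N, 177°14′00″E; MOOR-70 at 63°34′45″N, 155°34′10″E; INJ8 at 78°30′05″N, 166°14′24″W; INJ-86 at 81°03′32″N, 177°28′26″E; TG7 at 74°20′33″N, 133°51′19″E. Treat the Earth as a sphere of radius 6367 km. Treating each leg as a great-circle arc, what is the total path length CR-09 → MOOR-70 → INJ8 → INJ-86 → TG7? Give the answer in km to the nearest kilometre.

4980 km

CR-09: φ = +71.38278°, λ = +177.23333°
MOOR-70: φ = +63.57917°, λ = +155.56944°
INJ8: φ = +78.50139°, λ = -166.24000°
INJ-86: φ = +81.05889°, λ = +177.47389°
TG7: φ = +74.34250°, λ = +133.85528°
CR-09→MOOR-70: c = 0.196758 rad, d = 1252.76 km
MOOR-70→INJ8: c = 0.326125 rad, d = 2076.44 km
INJ8→INJ-86: c = 0.066934 rad, d = 426.17 km
INJ-86→TG7: c = 0.192348 rad, d = 1224.68 km
Total = 1252.76 + 2076.44 + 426.17 + 1224.68 = 4980.05 km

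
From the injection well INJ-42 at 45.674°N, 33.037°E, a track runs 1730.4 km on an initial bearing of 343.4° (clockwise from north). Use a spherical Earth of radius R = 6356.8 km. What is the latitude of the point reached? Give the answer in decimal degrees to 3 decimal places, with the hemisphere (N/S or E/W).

60.351°N

δ = d/R = 1730.4/6356.8 = 0.272212 rad
φ₂ = arcsin(sin φ₁ cos δ + cos φ₁ sin δ cos θ)
   = arcsin(0.71538·0.96318 + 0.69874·0.26886·0.95832) = 60.35076°
λ₂ = λ₁ + atan2(sin θ sin δ cos φ₁, cos δ − sin φ₁ sin φ₂) = 24.10446°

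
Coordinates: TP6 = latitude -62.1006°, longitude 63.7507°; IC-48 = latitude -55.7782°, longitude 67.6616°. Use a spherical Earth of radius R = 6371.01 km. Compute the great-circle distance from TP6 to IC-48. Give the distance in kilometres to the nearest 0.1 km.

737.6 km

Δφ = 6.3224°,  Δλ = 3.9109°
a = sin²(Δφ/2) + cos φ₁ cos φ₂ sin²(Δλ/2) = 0.003347
c = 2·arcsin(√a) = 0.115778 rad = 6.6336°
d = R·c = 6371.01 × 0.115778 = 737.6 km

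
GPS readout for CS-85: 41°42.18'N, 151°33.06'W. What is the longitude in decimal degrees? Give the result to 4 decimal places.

151.5510°W

151° + 33.06′/60 = 151 + 0.55100 = 151.5510°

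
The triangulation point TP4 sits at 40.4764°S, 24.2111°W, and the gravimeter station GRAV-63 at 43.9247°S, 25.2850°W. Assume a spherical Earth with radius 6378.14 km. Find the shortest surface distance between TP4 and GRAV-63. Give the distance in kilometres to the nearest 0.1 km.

393.9 km

Δφ = -3.4483°,  Δλ = -1.0739°
a = sin²(Δφ/2) + cos φ₁ cos φ₂ sin²(Δλ/2) = 0.000953
c = 2·arcsin(√a) = 0.061763 rad = 3.5388°
d = R·c = 6378.14 × 0.061763 = 393.9 km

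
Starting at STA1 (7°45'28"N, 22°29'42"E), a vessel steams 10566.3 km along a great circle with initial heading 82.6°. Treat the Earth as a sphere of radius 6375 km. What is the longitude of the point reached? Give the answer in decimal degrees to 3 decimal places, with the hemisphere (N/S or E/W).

118.452°E

STA1: φ = +7.75778°, λ = +22.49500°
δ = d/R = 10566.3/6375 = 1.657459 rad
φ₂ = arcsin(sin φ₁ cos δ + cos φ₁ sin δ cos θ)
   = arcsin(0.13499·-0.08655 + 0.99085·0.99625·0.12880) = 6.62983°
λ₂ = λ₁ + atan2(sin θ sin δ cos φ₁, cos δ − sin φ₁ sin φ₂) = 118.45166°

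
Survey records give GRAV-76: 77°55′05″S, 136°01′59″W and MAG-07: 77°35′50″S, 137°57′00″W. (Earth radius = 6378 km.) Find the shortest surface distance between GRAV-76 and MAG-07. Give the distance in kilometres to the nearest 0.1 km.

GRAV-76: φ = -77.91806°, λ = -136.03306°
MAG-07: φ = -77.59722°, λ = -137.95000°
Δφ = 0.3208°,  Δλ = -1.9169°
a = sin²(Δφ/2) + cos φ₁ cos φ₂ sin²(Δλ/2) = 0.000020
c = 2·arcsin(√a) = 0.009037 rad = 0.5178°
d = R·c = 6378 × 0.009037 = 57.6 km

57.6 km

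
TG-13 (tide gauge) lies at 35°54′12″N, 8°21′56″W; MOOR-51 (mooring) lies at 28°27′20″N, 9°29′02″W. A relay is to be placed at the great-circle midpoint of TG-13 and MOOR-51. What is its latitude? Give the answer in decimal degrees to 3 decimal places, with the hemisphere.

32.181°N

TG-13: φ = +35.90333°, λ = -8.36556°
MOOR-51: φ = +28.45556°, λ = -9.48389°
Bx = cos φ₂ cos Δλ = 0.879020,  By = cos φ₂ sin Δλ = -0.017159
φₘ = atan2(sin φ₁ + sin φ₂, √((cos φ₁ + Bx)² + By²)) = 32.18067°
λₘ = λ₁ + atan2(By, cos φ₁ + Bx) = -8.94762°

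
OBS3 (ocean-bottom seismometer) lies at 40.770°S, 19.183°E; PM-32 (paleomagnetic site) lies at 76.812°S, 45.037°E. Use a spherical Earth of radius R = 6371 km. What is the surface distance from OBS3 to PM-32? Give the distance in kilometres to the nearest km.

4191 km

Δφ = -36.0420°,  Δλ = 25.8540°
a = sin²(Δφ/2) + cos φ₁ cos φ₂ sin²(Δλ/2) = 0.104354
c = 2·arcsin(√a) = 0.657878 rad = 37.6936°
d = R·c = 6371 × 0.657878 = 4191.3 km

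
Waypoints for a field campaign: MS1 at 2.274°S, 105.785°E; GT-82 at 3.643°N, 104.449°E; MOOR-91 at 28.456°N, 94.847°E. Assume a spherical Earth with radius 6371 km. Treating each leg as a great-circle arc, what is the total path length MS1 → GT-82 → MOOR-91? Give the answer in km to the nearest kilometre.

MS1→GT-82: c = 0.105868 rad, d = 674.49 km
GT-82→MOOR-91: c = 0.461490 rad, d = 2940.15 km
Total = 674.49 + 2940.15 = 3614.64 km

3615 km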